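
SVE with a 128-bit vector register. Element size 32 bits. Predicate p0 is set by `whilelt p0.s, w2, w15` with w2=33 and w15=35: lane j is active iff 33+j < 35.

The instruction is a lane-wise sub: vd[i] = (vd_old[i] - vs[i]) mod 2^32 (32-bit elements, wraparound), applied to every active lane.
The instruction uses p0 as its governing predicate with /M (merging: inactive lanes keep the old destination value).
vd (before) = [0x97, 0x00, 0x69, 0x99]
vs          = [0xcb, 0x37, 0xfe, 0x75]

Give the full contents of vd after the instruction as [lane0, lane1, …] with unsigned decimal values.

vd = [4294967244, 4294967241, 105, 153]

lane count: 128 div 32 = 4
active while 33+j < 35, i.e. j ∈ [0,2) capped at 4 ⇒ 2
lane  0: sub(0x97,0xcb) ⇒ 0xffffffcc
lane  1: sub(0x00,0x37) ⇒ 0xffffffc9
lane  2: tail/keep ⇒ 0x69
lane  3: tail/keep ⇒ 0x99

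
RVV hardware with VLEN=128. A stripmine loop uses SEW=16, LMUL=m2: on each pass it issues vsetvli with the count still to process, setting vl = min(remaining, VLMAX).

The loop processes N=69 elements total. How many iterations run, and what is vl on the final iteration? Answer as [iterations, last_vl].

VLMAX = VLEN×LMUL/SEW = 128×2/16 = 16
N=69: ⌈69/16⌉ = 5 iters; last vl = 69 − 4×16 = 5

[iterations, last_vl] = [5, 5]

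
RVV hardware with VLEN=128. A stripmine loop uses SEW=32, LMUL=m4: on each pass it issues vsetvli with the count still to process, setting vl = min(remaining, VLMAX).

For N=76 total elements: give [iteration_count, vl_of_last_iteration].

VLMAX = (128 × 4) / 32 = 16 lanes
N=76: ⌈76/16⌉ = 5 iters; last vl = 76 − 4×16 = 12

[iterations, last_vl] = [5, 12]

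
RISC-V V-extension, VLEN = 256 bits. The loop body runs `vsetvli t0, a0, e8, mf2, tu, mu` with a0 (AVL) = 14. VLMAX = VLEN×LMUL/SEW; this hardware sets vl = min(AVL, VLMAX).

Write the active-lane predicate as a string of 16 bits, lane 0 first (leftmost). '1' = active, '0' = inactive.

predicate = 1111111111111100

VLMAX = (256 × 1/2) / 8 = 16 lanes
AVL=14 ≤ VLMAX=16, so vl = 14
bits (lane 0 leftmost): 1111111111111100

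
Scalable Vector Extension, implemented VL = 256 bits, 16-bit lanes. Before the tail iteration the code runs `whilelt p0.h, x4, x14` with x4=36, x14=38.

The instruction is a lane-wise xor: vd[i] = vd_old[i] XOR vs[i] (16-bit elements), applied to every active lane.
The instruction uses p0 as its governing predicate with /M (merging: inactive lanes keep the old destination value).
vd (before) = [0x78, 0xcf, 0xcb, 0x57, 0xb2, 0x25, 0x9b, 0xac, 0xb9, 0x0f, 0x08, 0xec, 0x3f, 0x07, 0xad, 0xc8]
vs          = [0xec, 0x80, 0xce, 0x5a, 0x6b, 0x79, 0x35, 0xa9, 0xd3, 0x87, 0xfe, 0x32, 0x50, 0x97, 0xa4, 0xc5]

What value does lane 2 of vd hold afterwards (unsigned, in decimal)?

register lanes = 256/16 = 16
p0[j] = (36+j < 38); true for j=0..1 → 2 lanes set
vd[0] xor(0x78,0xec) -> 0x94
vd[1] xor(0xcf,0x80) -> 0x4f
vd[2] tail/keep -> 0xcb
vd[3] tail/keep -> 0x57
vd[4] tail/keep -> 0xb2
vd[5] tail/keep -> 0x25
vd[6] tail/keep -> 0x9b
vd[7] tail/keep -> 0xac
vd[8] tail/keep -> 0xb9
vd[9] tail/keep -> 0x0f
vd[10] tail/keep -> 0x08
vd[11] tail/keep -> 0xec
vd[12] tail/keep -> 0x3f
vd[13] tail/keep -> 0x07
vd[14] tail/keep -> 0xad
vd[15] tail/keep -> 0xc8

vd[2] = 203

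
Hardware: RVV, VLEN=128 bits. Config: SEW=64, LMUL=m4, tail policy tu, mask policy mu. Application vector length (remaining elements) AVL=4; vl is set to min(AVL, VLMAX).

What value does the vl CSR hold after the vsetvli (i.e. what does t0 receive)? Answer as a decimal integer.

VLMAX = (128 × 4) / 64 = 8 lanes
AVL=4 ≤ VLMAX=8, so vl = 4

vl = 4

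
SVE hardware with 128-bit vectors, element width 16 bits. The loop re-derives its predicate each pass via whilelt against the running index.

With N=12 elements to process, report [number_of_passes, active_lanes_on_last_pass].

128-bit reg / 16-bit elem → 8 lanes
12 elements at 8/iter → 2 passes, remainder 4 on the last

[iterations, last_vl] = [2, 4]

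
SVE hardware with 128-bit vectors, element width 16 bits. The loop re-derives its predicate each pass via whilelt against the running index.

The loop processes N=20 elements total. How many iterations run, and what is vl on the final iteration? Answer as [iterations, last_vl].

[iterations, last_vl] = [3, 4]

register lanes = 128/16 = 8
N=20: ⌈20/8⌉ = 3 iters; last vl = 20 − 2×8 = 4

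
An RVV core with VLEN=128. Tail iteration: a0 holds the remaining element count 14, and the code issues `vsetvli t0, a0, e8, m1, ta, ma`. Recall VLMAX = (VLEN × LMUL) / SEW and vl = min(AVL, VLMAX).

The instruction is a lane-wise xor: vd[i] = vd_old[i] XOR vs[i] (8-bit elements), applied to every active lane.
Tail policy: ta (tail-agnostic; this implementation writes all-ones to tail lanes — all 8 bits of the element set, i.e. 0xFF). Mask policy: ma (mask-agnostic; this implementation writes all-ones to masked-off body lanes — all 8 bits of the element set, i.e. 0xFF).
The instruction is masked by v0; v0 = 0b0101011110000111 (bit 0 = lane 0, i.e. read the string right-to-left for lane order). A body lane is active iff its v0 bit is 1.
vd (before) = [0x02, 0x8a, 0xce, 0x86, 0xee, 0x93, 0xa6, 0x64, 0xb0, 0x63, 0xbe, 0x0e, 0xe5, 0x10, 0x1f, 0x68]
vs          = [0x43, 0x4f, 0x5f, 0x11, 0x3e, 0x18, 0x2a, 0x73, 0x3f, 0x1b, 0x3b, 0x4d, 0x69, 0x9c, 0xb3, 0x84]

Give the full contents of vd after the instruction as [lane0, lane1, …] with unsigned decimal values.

vd = [65, 197, 145, 255, 255, 255, 255, 23, 143, 120, 133, 255, 140, 255, 255, 255]

lanes per group: 128·1/8 = 16
AVL=14 ≤ VLMAX=16, so vl = 14
[0] xor(0x02,0x43) = 0x41
[1] xor(0x8a,0x4f) = 0xc5
[2] xor(0xce,0x5f) = 0x91
[3] mask-off/ones = 0xff
[4] mask-off/ones = 0xff
[5] mask-off/ones = 0xff
[6] mask-off/ones = 0xff
[7] xor(0x64,0x73) = 0x17
[8] xor(0xb0,0x3f) = 0x8f
[9] xor(0x63,0x1b) = 0x78
[10] xor(0xbe,0x3b) = 0x85
[11] mask-off/ones = 0xff
[12] xor(0xe5,0x69) = 0x8c
[13] mask-off/ones = 0xff
[14] tail/ones = 0xff
[15] tail/ones = 0xff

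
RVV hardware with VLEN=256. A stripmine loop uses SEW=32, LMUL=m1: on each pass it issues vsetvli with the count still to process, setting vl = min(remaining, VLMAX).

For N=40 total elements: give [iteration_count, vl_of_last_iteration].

lanes per group: 256·1/32 = 8
40 elements at 8/iter → 5 passes, remainder 8 on the last

[iterations, last_vl] = [5, 8]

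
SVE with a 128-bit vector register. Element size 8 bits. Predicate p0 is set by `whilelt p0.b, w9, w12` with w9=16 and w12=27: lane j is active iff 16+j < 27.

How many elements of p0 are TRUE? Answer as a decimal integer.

register lanes = 128/8 = 16
active while 16+j < 27, i.e. j ∈ [0,11) capped at 16 ⇒ 11

vl = 11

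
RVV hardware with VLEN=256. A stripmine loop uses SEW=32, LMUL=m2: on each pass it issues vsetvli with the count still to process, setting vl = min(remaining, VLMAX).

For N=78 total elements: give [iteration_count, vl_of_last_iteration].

lanes per group: 256·2/32 = 16
iterations = ceil(78/16) = 5; final-pass vl = 14

[iterations, last_vl] = [5, 14]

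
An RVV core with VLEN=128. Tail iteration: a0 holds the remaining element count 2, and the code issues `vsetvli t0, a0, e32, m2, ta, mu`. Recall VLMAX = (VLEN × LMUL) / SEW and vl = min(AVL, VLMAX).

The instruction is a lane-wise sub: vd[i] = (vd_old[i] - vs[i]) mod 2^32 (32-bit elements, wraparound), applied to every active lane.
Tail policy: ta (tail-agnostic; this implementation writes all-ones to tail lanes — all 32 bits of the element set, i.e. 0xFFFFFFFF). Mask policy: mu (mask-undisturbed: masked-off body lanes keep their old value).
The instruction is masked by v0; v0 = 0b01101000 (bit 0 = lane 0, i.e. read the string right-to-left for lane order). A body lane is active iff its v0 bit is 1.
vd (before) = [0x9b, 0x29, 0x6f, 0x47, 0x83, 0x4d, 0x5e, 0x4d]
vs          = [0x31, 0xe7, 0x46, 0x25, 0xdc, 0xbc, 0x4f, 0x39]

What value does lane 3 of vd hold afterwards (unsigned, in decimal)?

VLMAX = VLEN×LMUL/SEW = 128×2/32 = 8
vl = min(AVL, VLMAX) = min(2, 8) = 2
vd[0] mask-off/keep -> 0x9b
vd[1] mask-off/keep -> 0x29
vd[2] tail/ones -> 0xffffffff
vd[3] tail/ones -> 0xffffffff
vd[4] tail/ones -> 0xffffffff
vd[5] tail/ones -> 0xffffffff
vd[6] tail/ones -> 0xffffffff
vd[7] tail/ones -> 0xffffffff

vd[3] = 4294967295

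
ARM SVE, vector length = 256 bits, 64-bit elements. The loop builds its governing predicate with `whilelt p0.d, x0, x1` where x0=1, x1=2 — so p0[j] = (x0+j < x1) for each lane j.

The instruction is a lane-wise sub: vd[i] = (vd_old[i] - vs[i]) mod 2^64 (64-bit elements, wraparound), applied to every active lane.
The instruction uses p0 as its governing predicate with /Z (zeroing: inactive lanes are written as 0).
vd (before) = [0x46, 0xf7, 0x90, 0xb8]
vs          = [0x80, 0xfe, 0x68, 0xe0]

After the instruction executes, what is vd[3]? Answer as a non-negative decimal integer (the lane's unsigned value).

256-bit reg / 64-bit elem → 4 lanes
whilelt: lane j active iff 1+j < 2 → j < 1 → 1 active
lane  0: sub(0x46,0x80) ⇒ 0xffffffffffffffc6
lane  1: tail/zero ⇒ 0x00
lane  2: tail/zero ⇒ 0x00
lane  3: tail/zero ⇒ 0x00

vd[3] = 0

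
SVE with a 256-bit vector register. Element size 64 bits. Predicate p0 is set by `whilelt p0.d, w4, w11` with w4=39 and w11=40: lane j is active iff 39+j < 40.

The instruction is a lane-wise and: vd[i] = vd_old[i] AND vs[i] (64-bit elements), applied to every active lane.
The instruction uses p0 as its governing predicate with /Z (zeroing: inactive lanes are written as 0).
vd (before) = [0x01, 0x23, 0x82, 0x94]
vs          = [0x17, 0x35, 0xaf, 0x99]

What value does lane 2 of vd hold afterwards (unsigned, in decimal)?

lane count: 256 div 64 = 4
active while 39+j < 40, i.e. j ∈ [0,1) capped at 4 ⇒ 1
[0] and(0x01,0x17) = 0x01
[1] tail/zero = 0x00
[2] tail/zero = 0x00
[3] tail/zero = 0x00

vd[2] = 0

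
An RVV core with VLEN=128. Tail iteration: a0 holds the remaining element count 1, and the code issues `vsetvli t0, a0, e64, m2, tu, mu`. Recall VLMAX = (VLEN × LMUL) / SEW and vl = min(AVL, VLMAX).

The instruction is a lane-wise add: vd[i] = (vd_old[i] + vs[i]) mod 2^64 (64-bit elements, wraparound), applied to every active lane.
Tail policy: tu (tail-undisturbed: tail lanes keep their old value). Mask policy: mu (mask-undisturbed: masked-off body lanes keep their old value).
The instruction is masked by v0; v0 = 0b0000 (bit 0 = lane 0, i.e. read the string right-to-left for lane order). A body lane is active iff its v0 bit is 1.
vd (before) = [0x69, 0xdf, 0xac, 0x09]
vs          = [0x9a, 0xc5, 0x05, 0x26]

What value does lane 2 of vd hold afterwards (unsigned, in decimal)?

lanes per group: 128·2/64 = 4
vl = min(AVL, VLMAX) = min(1, 4) = 1
  i=0: mask-off/keep → 105
  i=1: tail/keep → 223
  i=2: tail/keep → 172
  i=3: tail/keep → 9

vd[2] = 172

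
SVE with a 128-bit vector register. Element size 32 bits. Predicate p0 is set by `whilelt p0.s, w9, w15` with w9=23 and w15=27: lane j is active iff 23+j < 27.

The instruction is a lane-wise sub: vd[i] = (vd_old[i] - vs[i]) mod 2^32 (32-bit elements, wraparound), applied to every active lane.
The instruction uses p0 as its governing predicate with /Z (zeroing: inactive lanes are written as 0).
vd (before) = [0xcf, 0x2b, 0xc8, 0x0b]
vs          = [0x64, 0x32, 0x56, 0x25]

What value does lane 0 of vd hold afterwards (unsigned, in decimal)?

register lanes = 128/32 = 4
whilelt: lane j active iff 23+j < 27 → j < 4 → 4 active
  i=0: sub(0xcf,0x64) → 107
  i=1: sub(0x2b,0x32) → 4294967289
  i=2: sub(0xc8,0x56) → 114
  i=3: sub(0x0b,0x25) → 4294967270

vd[0] = 107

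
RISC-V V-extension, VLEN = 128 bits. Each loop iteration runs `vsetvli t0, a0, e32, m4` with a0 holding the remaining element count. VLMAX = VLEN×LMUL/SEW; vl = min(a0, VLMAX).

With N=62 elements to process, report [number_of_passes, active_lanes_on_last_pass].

[iterations, last_vl] = [4, 14]

lanes per group: 128·4/32 = 16
N=62: ⌈62/16⌉ = 4 iters; last vl = 62 − 3×16 = 14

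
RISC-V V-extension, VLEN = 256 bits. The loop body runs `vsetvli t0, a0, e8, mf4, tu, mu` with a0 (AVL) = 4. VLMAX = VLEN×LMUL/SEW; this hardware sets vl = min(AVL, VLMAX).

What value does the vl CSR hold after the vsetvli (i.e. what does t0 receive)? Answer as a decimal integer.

vl = 4

lanes per group: 256·1/4/8 = 8
vl ← min(4, 8) = 4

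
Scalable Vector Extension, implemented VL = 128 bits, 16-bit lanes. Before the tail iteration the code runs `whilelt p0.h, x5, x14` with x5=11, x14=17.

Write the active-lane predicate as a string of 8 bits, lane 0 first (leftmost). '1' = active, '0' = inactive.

predicate = 11111100

register lanes = 128/16 = 8
active while 11+j < 17, i.e. j ∈ [0,6) capped at 8 ⇒ 6
bits (lane 0 leftmost): 11111100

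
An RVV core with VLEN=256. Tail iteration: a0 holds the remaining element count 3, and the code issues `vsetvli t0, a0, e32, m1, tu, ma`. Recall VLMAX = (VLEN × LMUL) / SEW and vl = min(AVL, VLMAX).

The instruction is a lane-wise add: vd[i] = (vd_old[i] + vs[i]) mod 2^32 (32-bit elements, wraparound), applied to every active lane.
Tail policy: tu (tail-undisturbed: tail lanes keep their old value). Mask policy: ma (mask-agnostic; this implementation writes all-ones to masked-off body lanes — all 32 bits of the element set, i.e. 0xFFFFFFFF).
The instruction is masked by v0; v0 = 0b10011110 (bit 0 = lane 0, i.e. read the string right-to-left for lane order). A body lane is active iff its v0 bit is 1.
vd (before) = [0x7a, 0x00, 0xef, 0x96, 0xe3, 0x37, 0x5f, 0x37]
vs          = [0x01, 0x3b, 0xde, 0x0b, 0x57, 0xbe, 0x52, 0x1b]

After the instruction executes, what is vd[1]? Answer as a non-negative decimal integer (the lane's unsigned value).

vd[1] = 59

lanes per group: 256·1/32 = 8
AVL=3 ≤ VLMAX=8, so vl = 3
[0] mask-off/ones = 0xffffffff
[1] add(0x00,0x3b) = 0x3b
[2] add(0xef,0xde) = 0x1cd
[3] tail/keep = 0x96
[4] tail/keep = 0xe3
[5] tail/keep = 0x37
[6] tail/keep = 0x5f
[7] tail/keep = 0x37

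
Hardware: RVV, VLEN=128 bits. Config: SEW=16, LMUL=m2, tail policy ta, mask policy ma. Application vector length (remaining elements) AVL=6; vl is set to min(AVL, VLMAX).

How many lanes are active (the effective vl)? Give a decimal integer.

vl = 6

lanes per group: 128·2/16 = 16
vl = min(AVL, VLMAX) = min(6, 16) = 6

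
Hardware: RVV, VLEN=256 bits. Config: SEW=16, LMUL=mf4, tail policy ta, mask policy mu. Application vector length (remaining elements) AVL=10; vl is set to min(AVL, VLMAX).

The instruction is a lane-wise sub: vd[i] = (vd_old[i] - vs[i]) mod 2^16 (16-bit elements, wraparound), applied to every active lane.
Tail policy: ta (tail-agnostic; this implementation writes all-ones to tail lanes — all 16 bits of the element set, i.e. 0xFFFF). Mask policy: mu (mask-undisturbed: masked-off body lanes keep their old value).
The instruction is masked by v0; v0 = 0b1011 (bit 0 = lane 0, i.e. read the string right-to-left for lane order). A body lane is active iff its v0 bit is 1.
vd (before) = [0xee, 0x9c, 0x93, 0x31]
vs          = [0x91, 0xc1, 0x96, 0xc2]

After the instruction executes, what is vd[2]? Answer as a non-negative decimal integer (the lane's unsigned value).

VLMAX = VLEN×LMUL/SEW = 256×1/4/16 = 4
vl ← min(10, 4) = 4
vd[0] sub(0xee,0x91) -> 0x5d
vd[1] sub(0x9c,0xc1) -> 0xffdb
vd[2] mask-off/keep -> 0x93
vd[3] sub(0x31,0xc2) -> 0xff6f

vd[2] = 147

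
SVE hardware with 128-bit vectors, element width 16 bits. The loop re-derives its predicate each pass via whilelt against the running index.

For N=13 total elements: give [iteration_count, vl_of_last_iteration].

[iterations, last_vl] = [2, 5]

register lanes = 128/16 = 8
13 elements at 8/iter → 2 passes, remainder 5 on the last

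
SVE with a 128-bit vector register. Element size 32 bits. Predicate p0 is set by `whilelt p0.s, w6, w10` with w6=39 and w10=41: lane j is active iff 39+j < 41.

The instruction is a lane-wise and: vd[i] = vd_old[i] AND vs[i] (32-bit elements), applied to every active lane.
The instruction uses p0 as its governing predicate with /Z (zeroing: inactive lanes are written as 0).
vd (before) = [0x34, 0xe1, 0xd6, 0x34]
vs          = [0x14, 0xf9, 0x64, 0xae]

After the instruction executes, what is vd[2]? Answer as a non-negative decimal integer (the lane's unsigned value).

vd[2] = 0

register lanes = 128/32 = 4
whilelt: lane j active iff 39+j < 41 → j < 2 → 2 active
  i=0: and(0x34,0x14) → 20
  i=1: and(0xe1,0xf9) → 225
  i=2: tail/zero → 0
  i=3: tail/zero → 0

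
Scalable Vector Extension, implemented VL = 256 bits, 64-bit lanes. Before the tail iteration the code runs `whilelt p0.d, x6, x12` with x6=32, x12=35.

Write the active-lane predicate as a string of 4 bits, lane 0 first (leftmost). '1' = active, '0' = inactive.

register lanes = 256/64 = 4
whilelt: lane j active iff 32+j < 35 → j < 3 → 3 active
bits (lane 0 leftmost): 1110

predicate = 1110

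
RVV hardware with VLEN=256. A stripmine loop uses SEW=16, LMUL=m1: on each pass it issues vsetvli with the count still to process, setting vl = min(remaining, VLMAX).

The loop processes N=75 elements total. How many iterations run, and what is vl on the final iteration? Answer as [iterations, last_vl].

VLMAX = VLEN×LMUL/SEW = 256×1/16 = 16
N=75: ⌈75/16⌉ = 5 iters; last vl = 75 − 4×16 = 11

[iterations, last_vl] = [5, 11]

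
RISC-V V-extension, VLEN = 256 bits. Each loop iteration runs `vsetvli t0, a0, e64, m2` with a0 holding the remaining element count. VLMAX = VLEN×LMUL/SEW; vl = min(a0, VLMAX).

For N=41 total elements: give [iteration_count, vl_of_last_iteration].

[iterations, last_vl] = [6, 1]

lanes per group: 256·2/64 = 8
N=41: ⌈41/8⌉ = 6 iters; last vl = 41 − 5×8 = 1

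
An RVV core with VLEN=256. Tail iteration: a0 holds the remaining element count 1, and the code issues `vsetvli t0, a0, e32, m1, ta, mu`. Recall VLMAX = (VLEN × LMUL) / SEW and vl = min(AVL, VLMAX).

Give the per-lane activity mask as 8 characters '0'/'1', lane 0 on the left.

VLMAX = (256 × 1) / 32 = 8 lanes
AVL=1 ≤ VLMAX=8, so vl = 1
bits (lane 0 leftmost): 10000000

predicate = 10000000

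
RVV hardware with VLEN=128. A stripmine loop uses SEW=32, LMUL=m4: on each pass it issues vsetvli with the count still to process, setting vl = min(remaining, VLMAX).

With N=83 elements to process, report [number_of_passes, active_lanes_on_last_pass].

[iterations, last_vl] = [6, 3]

lanes per group: 128·4/32 = 16
iterations = ceil(83/16) = 6; final-pass vl = 3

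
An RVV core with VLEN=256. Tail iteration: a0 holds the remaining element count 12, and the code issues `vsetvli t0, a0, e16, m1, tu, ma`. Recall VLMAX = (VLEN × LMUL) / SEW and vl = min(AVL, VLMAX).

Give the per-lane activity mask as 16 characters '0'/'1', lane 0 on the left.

lanes per group: 256·1/16 = 16
vl ← min(12, 16) = 12
bits (lane 0 leftmost): 1111111111110000

predicate = 1111111111110000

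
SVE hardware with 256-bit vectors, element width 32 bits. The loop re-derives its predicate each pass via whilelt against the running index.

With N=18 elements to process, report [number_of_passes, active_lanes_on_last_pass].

[iterations, last_vl] = [3, 2]

256-bit reg / 32-bit elem → 8 lanes
18 elements at 8/iter → 3 passes, remainder 2 on the last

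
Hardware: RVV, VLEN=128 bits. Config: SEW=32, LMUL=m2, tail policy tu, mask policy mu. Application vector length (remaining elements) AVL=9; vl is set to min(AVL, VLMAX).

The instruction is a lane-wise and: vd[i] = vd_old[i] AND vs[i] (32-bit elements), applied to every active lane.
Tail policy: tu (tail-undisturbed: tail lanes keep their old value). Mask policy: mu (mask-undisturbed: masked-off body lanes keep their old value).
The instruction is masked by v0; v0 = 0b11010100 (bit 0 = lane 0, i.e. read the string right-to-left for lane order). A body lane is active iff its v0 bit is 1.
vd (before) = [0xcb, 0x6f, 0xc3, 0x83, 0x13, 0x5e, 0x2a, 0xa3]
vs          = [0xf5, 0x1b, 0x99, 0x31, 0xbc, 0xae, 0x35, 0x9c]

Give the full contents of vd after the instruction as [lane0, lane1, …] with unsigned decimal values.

vd = [203, 111, 129, 131, 16, 94, 32, 128]

VLMAX = (128 × 2) / 32 = 8 lanes
AVL=9 > VLMAX=8, so vl = 8
  i=0: mask-off/keep → 203
  i=1: mask-off/keep → 111
  i=2: and(0xc3,0x99) → 129
  i=3: mask-off/keep → 131
  i=4: and(0x13,0xbc) → 16
  i=5: mask-off/keep → 94
  i=6: and(0x2a,0x35) → 32
  i=7: and(0xa3,0x9c) → 128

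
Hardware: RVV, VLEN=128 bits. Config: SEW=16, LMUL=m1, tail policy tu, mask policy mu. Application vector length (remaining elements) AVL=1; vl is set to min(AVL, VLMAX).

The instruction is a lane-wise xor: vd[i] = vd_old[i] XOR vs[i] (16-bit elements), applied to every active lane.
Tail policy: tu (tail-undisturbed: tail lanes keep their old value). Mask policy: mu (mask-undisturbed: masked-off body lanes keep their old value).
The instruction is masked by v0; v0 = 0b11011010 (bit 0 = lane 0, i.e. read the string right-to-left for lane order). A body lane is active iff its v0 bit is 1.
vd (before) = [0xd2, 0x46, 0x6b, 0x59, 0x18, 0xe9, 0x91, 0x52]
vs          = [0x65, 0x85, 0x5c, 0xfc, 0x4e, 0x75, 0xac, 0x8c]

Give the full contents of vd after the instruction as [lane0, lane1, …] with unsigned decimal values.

vd = [210, 70, 107, 89, 24, 233, 145, 82]

VLMAX = VLEN×LMUL/SEW = 128×1/16 = 8
vl ← min(1, 8) = 1
vd[0] mask-off/keep -> 0xd2
vd[1] tail/keep -> 0x46
vd[2] tail/keep -> 0x6b
vd[3] tail/keep -> 0x59
vd[4] tail/keep -> 0x18
vd[5] tail/keep -> 0xe9
vd[6] tail/keep -> 0x91
vd[7] tail/keep -> 0x52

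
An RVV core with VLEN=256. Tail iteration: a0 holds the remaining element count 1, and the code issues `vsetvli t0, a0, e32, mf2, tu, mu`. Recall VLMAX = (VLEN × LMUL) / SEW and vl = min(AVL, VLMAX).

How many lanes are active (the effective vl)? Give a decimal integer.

vl = 1

VLMAX = VLEN×LMUL/SEW = 256×1/2/32 = 4
vl ← min(1, 4) = 1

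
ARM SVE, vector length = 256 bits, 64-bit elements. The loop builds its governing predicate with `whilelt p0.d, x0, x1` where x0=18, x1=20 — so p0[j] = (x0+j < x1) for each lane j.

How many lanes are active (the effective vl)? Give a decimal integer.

lane count: 256 div 64 = 4
whilelt: lane j active iff 18+j < 20 → j < 2 → 2 active

vl = 2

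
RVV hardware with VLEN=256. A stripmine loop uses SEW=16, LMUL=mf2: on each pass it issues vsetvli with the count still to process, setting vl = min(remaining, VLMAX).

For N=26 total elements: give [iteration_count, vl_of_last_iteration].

[iterations, last_vl] = [4, 2]

VLMAX = VLEN×LMUL/SEW = 256×1/2/16 = 8
N=26: ⌈26/8⌉ = 4 iters; last vl = 26 − 3×8 = 2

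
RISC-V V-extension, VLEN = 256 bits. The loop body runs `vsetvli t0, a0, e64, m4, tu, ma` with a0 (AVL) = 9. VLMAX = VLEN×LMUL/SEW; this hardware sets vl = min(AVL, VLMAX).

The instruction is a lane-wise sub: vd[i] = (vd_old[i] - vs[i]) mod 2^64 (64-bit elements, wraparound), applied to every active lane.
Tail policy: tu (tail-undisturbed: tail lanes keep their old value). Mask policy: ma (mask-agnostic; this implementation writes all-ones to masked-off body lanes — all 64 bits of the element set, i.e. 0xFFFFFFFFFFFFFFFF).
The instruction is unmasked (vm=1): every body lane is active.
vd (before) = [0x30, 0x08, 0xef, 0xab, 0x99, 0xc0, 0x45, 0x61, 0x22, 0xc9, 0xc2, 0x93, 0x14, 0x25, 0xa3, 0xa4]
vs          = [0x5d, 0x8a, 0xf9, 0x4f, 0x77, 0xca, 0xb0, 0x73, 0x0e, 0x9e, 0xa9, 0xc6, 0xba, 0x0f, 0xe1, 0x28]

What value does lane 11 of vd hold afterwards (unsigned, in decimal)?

vd[11] = 147

VLMAX = (256 × 4) / 64 = 16 lanes
AVL=9 ≤ VLMAX=16, so vl = 9
lane  0: sub(0x30,0x5d) ⇒ 0xffffffffffffffd3
lane  1: sub(0x08,0x8a) ⇒ 0xffffffffffffff7e
lane  2: sub(0xef,0xf9) ⇒ 0xfffffffffffffff6
lane  3: sub(0xab,0x4f) ⇒ 0x5c
lane  4: sub(0x99,0x77) ⇒ 0x22
lane  5: sub(0xc0,0xca) ⇒ 0xfffffffffffffff6
lane  6: sub(0x45,0xb0) ⇒ 0xffffffffffffff95
lane  7: sub(0x61,0x73) ⇒ 0xffffffffffffffee
lane  8: sub(0x22,0x0e) ⇒ 0x14
lane  9: tail/keep ⇒ 0xc9
lane 10: tail/keep ⇒ 0xc2
lane 11: tail/keep ⇒ 0x93
lane 12: tail/keep ⇒ 0x14
lane 13: tail/keep ⇒ 0x25
lane 14: tail/keep ⇒ 0xa3
lane 15: tail/keep ⇒ 0xa4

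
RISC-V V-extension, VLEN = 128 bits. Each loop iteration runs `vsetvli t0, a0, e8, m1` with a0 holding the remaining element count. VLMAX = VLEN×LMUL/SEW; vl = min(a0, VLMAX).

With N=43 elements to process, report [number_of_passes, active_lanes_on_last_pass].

[iterations, last_vl] = [3, 11]

lanes per group: 128·1/8 = 16
iterations = ceil(43/16) = 3; final-pass vl = 11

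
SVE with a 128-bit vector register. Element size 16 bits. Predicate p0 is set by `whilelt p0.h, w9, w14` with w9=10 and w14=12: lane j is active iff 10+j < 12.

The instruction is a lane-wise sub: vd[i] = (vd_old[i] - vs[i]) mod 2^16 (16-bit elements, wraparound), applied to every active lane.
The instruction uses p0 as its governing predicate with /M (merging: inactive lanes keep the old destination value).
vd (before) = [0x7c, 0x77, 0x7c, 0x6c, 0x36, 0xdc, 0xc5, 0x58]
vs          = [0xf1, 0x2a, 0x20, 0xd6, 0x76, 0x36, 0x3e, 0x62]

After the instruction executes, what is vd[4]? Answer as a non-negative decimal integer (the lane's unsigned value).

vd[4] = 54

128-bit reg / 16-bit elem → 8 lanes
p0[j] = (10+j < 12); true for j=0..1 → 2 lanes set
  i=0: sub(0x7c,0xf1) → 65419
  i=1: sub(0x77,0x2a) → 77
  i=2: tail/keep → 124
  i=3: tail/keep → 108
  i=4: tail/keep → 54
  i=5: tail/keep → 220
  i=6: tail/keep → 197
  i=7: tail/keep → 88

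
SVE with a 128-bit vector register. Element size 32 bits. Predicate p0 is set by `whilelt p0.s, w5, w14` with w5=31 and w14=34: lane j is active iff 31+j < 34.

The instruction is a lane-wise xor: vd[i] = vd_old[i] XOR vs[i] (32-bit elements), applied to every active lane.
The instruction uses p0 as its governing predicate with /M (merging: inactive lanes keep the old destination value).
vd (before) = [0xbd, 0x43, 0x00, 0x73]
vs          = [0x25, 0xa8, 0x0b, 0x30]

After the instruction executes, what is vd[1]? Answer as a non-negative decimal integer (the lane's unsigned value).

vd[1] = 235

128-bit reg / 32-bit elem → 4 lanes
whilelt: lane j active iff 31+j < 34 → j < 3 → 3 active
vd[0] xor(0xbd,0x25) -> 0x98
vd[1] xor(0x43,0xa8) -> 0xeb
vd[2] xor(0x00,0x0b) -> 0x0b
vd[3] tail/keep -> 0x73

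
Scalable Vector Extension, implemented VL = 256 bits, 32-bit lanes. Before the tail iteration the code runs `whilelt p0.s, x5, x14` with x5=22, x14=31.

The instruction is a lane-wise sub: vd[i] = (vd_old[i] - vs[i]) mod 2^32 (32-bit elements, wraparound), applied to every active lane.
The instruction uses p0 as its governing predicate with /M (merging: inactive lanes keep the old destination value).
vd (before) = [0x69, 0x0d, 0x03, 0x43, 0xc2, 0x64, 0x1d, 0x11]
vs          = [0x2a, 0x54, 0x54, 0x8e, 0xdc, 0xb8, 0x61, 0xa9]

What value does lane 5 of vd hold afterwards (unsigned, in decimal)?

vd[5] = 4294967212

256-bit reg / 32-bit elem → 8 lanes
p0[j] = (22+j < 31); true for j=0..7 → 8 lanes set
vd[0] sub(0x69,0x2a) -> 0x3f
vd[1] sub(0x0d,0x54) -> 0xffffffb9
vd[2] sub(0x03,0x54) -> 0xffffffaf
vd[3] sub(0x43,0x8e) -> 0xffffffb5
vd[4] sub(0xc2,0xdc) -> 0xffffffe6
vd[5] sub(0x64,0xb8) -> 0xffffffac
vd[6] sub(0x1d,0x61) -> 0xffffffbc
vd[7] sub(0x11,0xa9) -> 0xffffff68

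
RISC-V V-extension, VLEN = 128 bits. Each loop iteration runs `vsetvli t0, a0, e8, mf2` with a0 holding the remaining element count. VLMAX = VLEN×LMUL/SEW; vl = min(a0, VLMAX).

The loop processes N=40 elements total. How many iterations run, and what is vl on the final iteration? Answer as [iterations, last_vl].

[iterations, last_vl] = [5, 8]

VLMAX = (128 × 1/2) / 8 = 8 lanes
40 elements at 8/iter → 5 passes, remainder 8 on the last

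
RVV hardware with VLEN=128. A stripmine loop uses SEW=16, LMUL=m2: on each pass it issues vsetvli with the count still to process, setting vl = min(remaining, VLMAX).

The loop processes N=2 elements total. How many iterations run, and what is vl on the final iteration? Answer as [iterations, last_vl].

VLMAX = (128 × 2) / 16 = 16 lanes
iterations = ceil(2/16) = 1; final-pass vl = 2

[iterations, last_vl] = [1, 2]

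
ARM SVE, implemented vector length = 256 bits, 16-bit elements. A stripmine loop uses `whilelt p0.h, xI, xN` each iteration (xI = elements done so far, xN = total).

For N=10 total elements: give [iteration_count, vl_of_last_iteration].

[iterations, last_vl] = [1, 10]

lane count: 256 div 16 = 16
10 elements at 16/iter → 1 passes, remainder 10 on the last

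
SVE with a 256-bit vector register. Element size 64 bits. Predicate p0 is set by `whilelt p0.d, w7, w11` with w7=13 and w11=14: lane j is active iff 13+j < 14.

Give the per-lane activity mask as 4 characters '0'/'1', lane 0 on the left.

register lanes = 256/64 = 4
p0[j] = (13+j < 14); true for j=0..0 → 1 lanes set
bits (lane 0 leftmost): 1000

predicate = 1000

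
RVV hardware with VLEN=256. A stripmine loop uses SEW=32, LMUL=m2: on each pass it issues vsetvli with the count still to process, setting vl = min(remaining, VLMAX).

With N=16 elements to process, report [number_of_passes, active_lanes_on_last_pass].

[iterations, last_vl] = [1, 16]

lanes per group: 256·2/32 = 16
iterations = ceil(16/16) = 1; final-pass vl = 16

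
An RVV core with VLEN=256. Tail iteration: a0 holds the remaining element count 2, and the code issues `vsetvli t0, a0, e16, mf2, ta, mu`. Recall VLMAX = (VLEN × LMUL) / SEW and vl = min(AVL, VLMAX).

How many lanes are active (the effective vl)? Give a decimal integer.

lanes per group: 256·1/2/16 = 8
vl = min(AVL, VLMAX) = min(2, 8) = 2

vl = 2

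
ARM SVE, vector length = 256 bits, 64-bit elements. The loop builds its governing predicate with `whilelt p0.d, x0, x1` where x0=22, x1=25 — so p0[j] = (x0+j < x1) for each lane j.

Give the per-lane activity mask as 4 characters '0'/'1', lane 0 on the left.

lane count: 256 div 64 = 4
active while 22+j < 25, i.e. j ∈ [0,3) capped at 4 ⇒ 3
bits (lane 0 leftmost): 1110

predicate = 1110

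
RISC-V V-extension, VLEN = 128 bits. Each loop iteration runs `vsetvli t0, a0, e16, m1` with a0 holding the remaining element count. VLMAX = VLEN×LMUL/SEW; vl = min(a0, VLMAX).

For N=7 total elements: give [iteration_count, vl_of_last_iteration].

[iterations, last_vl] = [1, 7]

VLMAX = VLEN×LMUL/SEW = 128×1/16 = 8
iterations = ceil(7/8) = 1; final-pass vl = 7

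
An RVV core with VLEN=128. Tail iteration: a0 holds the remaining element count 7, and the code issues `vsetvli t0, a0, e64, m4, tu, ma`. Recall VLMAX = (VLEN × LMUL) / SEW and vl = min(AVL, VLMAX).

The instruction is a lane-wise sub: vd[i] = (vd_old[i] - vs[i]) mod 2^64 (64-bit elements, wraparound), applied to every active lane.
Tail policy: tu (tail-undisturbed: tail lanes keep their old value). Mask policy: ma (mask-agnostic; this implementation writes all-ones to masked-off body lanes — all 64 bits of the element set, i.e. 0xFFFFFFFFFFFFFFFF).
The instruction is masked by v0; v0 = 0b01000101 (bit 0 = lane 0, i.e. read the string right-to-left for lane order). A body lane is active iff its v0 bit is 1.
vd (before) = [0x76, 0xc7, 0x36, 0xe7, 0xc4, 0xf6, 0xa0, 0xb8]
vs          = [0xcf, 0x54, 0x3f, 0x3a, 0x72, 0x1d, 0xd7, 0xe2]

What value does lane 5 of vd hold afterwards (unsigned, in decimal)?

lanes per group: 128·4/64 = 8
AVL=7 ≤ VLMAX=8, so vl = 7
[0] sub(0x76,0xcf) = 0xffffffffffffffa7
[1] mask-off/ones = 0xffffffffffffffff
[2] sub(0x36,0x3f) = 0xfffffffffffffff7
[3] mask-off/ones = 0xffffffffffffffff
[4] mask-off/ones = 0xffffffffffffffff
[5] mask-off/ones = 0xffffffffffffffff
[6] sub(0xa0,0xd7) = 0xffffffffffffffc9
[7] tail/keep = 0xb8

vd[5] = 18446744073709551615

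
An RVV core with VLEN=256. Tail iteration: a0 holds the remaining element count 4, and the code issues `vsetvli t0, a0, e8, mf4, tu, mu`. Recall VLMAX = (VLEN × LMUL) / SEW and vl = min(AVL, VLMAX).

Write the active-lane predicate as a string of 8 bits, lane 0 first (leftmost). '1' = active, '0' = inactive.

predicate = 11110000

VLMAX = (256 × 1/4) / 8 = 8 lanes
vl ← min(4, 8) = 4
bits (lane 0 leftmost): 11110000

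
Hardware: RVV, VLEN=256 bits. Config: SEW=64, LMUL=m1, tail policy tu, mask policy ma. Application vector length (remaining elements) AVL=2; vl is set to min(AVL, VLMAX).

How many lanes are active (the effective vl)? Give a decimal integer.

vl = 2

VLMAX = (256 × 1) / 64 = 4 lanes
vl ← min(2, 4) = 2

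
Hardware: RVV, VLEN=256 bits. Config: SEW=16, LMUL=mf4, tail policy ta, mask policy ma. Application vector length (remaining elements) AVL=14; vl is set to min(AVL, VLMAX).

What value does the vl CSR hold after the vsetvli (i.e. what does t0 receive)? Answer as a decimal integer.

lanes per group: 256·1/4/16 = 4
vl ← min(14, 4) = 4

vl = 4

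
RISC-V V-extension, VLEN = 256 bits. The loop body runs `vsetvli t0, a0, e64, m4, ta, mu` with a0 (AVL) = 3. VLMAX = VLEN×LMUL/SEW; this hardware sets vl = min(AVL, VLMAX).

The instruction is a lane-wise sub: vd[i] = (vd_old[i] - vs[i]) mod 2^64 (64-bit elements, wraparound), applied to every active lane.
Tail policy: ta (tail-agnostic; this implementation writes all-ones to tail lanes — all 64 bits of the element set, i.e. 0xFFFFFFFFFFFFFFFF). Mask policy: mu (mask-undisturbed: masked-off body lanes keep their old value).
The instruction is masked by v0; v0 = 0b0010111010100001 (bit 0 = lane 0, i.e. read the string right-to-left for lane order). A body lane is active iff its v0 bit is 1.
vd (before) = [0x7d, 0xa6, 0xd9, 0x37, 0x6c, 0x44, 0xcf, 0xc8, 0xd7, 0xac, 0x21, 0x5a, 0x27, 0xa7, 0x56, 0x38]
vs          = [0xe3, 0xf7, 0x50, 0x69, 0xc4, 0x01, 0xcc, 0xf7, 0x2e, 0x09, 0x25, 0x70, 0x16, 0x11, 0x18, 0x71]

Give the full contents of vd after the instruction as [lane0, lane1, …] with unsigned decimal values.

VLMAX = VLEN×LMUL/SEW = 256×4/64 = 16
vl = min(AVL, VLMAX) = min(3, 16) = 3
[0] sub(0x7d,0xe3) = 0xffffffffffffff9a
[1] mask-off/keep = 0xa6
[2] mask-off/keep = 0xd9
[3] tail/ones = 0xffffffffffffffff
[4] tail/ones = 0xffffffffffffffff
[5] tail/ones = 0xffffffffffffffff
[6] tail/ones = 0xffffffffffffffff
[7] tail/ones = 0xffffffffffffffff
[8] tail/ones = 0xffffffffffffffff
[9] tail/ones = 0xffffffffffffffff
[10] tail/ones = 0xffffffffffffffff
[11] tail/ones = 0xffffffffffffffff
[12] tail/ones = 0xffffffffffffffff
[13] tail/ones = 0xffffffffffffffff
[14] tail/ones = 0xffffffffffffffff
[15] tail/ones = 0xffffffffffffffff

vd = [18446744073709551514, 166, 217, 18446744073709551615, 18446744073709551615, 18446744073709551615, 18446744073709551615, 18446744073709551615, 18446744073709551615, 18446744073709551615, 18446744073709551615, 18446744073709551615, 18446744073709551615, 18446744073709551615, 18446744073709551615, 18446744073709551615]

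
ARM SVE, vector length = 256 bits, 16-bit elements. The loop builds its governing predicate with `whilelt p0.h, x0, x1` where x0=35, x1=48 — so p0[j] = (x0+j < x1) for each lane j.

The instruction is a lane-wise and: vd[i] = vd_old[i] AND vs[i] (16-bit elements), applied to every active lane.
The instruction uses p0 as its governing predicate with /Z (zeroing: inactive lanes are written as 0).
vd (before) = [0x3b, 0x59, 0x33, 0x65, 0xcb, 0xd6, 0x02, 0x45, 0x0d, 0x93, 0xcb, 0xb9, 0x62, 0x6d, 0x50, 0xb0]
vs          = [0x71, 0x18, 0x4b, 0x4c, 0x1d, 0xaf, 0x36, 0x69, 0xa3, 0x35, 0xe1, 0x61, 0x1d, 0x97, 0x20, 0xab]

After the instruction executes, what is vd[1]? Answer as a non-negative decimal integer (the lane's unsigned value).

vd[1] = 24

lane count: 256 div 16 = 16
p0[j] = (35+j < 48); true for j=0..12 → 13 lanes set
lane  0: and(0x3b,0x71) ⇒ 0x31
lane  1: and(0x59,0x18) ⇒ 0x18
lane  2: and(0x33,0x4b) ⇒ 0x03
lane  3: and(0x65,0x4c) ⇒ 0x44
lane  4: and(0xcb,0x1d) ⇒ 0x09
lane  5: and(0xd6,0xaf) ⇒ 0x86
lane  6: and(0x02,0x36) ⇒ 0x02
lane  7: and(0x45,0x69) ⇒ 0x41
lane  8: and(0x0d,0xa3) ⇒ 0x01
lane  9: and(0x93,0x35) ⇒ 0x11
lane 10: and(0xcb,0xe1) ⇒ 0xc1
lane 11: and(0xb9,0x61) ⇒ 0x21
lane 12: and(0x62,0x1d) ⇒ 0x00
lane 13: tail/zero ⇒ 0x00
lane 14: tail/zero ⇒ 0x00
lane 15: tail/zero ⇒ 0x00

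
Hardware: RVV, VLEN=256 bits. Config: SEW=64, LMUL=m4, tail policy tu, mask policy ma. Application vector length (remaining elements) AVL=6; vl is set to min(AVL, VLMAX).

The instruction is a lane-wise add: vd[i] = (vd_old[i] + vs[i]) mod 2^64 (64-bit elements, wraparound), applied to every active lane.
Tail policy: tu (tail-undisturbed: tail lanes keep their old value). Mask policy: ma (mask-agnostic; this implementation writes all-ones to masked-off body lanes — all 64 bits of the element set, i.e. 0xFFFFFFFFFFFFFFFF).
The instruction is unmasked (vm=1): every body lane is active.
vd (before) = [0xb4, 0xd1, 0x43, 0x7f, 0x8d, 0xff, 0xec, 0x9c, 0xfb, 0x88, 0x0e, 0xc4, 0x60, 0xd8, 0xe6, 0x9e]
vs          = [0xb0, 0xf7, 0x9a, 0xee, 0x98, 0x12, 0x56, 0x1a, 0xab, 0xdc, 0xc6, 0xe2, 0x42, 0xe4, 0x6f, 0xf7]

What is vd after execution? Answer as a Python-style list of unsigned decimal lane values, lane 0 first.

vd = [356, 456, 221, 365, 293, 273, 236, 156, 251, 136, 14, 196, 96, 216, 230, 158]

lanes per group: 256·4/64 = 16
AVL=6 ≤ VLMAX=16, so vl = 6
vd[0] add(0xb4,0xb0) -> 0x164
vd[1] add(0xd1,0xf7) -> 0x1c8
vd[2] add(0x43,0x9a) -> 0xdd
vd[3] add(0x7f,0xee) -> 0x16d
vd[4] add(0x8d,0x98) -> 0x125
vd[5] add(0xff,0x12) -> 0x111
vd[6] tail/keep -> 0xec
vd[7] tail/keep -> 0x9c
vd[8] tail/keep -> 0xfb
vd[9] tail/keep -> 0x88
vd[10] tail/keep -> 0x0e
vd[11] tail/keep -> 0xc4
vd[12] tail/keep -> 0x60
vd[13] tail/keep -> 0xd8
vd[14] tail/keep -> 0xe6
vd[15] tail/keep -> 0x9e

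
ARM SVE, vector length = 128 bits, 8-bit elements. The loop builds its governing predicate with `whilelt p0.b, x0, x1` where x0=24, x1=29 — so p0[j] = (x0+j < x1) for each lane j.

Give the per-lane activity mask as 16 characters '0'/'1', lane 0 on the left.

predicate = 1111100000000000

register lanes = 128/8 = 16
p0[j] = (24+j < 29); true for j=0..4 → 5 lanes set
bits (lane 0 leftmost): 1111100000000000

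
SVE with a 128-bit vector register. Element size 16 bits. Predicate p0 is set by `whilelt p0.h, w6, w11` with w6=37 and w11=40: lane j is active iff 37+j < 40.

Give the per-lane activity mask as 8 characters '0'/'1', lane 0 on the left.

predicate = 11100000

register lanes = 128/16 = 8
active while 37+j < 40, i.e. j ∈ [0,3) capped at 8 ⇒ 3
bits (lane 0 leftmost): 11100000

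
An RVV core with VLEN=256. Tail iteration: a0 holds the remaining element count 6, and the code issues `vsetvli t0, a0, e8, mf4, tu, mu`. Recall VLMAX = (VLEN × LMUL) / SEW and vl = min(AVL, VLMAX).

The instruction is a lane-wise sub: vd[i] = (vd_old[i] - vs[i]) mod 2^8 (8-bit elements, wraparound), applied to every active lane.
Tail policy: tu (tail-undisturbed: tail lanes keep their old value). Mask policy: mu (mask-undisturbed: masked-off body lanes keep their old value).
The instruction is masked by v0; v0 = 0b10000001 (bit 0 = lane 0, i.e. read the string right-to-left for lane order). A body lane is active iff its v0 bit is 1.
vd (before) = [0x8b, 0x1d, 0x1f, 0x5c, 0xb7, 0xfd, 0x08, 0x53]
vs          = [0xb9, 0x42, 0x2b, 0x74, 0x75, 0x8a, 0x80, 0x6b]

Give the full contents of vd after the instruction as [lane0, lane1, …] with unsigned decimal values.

VLMAX = (256 × 1/4) / 8 = 8 lanes
vl ← min(6, 8) = 6
lane  0: sub(0x8b,0xb9) ⇒ 0xd2
lane  1: mask-off/keep ⇒ 0x1d
lane  2: mask-off/keep ⇒ 0x1f
lane  3: mask-off/keep ⇒ 0x5c
lane  4: mask-off/keep ⇒ 0xb7
lane  5: mask-off/keep ⇒ 0xfd
lane  6: tail/keep ⇒ 0x08
lane  7: tail/keep ⇒ 0x53

vd = [210, 29, 31, 92, 183, 253, 8, 83]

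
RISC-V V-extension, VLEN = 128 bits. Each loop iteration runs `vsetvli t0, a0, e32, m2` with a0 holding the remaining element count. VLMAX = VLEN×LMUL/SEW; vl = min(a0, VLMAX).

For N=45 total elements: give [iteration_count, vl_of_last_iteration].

[iterations, last_vl] = [6, 5]

lanes per group: 128·2/32 = 8
iterations = ceil(45/8) = 6; final-pass vl = 5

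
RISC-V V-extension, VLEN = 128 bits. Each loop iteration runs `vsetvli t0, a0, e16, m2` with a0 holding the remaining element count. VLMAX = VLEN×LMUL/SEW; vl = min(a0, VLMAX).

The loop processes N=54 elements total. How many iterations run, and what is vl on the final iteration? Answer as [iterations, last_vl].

VLMAX = (128 × 2) / 16 = 16 lanes
iterations = ceil(54/16) = 4; final-pass vl = 6

[iterations, last_vl] = [4, 6]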